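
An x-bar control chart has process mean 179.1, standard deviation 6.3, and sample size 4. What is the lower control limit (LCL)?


LCL = 179.1 - 3 * 6.3 / sqrt(4)

169.65


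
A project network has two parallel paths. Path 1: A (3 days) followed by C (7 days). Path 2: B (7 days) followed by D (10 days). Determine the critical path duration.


Path 1 = 3 + 7 = 10 days
Path 2 = 7 + 10 = 17 days
Duration = max(10, 17) = 17 days

17 days


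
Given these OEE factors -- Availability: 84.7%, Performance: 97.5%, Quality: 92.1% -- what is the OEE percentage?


Formula: OEE = Availability * Performance * Quality / 10000
A * P = 84.7% * 97.5% / 100 = 82.58%
OEE = 82.58% * 92.1% / 100 = 76.1%

76.1%


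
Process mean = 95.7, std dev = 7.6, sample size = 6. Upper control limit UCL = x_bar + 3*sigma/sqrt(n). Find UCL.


UCL = 95.7 + 3 * 7.6 / sqrt(6)

105.01


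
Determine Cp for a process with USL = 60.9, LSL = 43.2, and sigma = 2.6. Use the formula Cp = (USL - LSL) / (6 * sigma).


Cp = (60.9 - 43.2) / (6 * 2.6)

1.13


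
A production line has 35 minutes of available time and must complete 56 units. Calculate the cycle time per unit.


Formula: CT = Available Time / Number of Units
CT = 35 min / 56 units
CT = 0.63 min/unit

0.63 min/unit


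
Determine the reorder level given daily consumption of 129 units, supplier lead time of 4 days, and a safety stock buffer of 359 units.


Formula: ROP = (Daily Demand * Lead Time) + Safety Stock
Demand during lead time = 129 * 4 = 516 units
ROP = 516 + 359 = 875 units

875 units


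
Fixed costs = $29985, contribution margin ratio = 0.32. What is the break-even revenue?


Formula: BER = Fixed Costs / Contribution Margin Ratio
BER = $29985 / 0.32
BER = $93703.13 (to the nearest cent)

$93703.13


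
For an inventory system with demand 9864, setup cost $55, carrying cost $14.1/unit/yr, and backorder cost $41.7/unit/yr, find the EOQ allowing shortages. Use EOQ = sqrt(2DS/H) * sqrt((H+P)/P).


Formula: EOQ* = sqrt(2DS/H) * sqrt((H+P)/P)
Base EOQ = sqrt(2*9864*55/14.1) = 277.4 units
Correction = sqrt((14.1+41.7)/41.7) = 1.15678
EOQ* = 277.4 * 1.15678 = 320.9 units

320.9 units


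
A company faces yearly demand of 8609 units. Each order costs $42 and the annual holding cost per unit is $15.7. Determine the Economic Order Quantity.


Formula: EOQ = sqrt(2 * D * S / H)
Numerator: 2 * 8609 * 42 = 723156
2DS/H = 723156 / 15.7 = 46060.9
EOQ = sqrt(46060.9) = 214.6 units

214.6 units


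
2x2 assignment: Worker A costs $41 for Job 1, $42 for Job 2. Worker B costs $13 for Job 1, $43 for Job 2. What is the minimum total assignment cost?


Option 1: A->1 + B->2 = $41 + $43 = $84
Option 2: A->2 + B->1 = $42 + $13 = $55
Min cost = min($84, $55) = $55

$55


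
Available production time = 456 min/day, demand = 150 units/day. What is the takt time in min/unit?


Formula: Takt Time = Available Production Time / Customer Demand
Takt = 456 min/day / 150 units/day
Takt = 3.04 min/unit

3.04 min/unit


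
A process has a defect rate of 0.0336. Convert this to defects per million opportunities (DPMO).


DPMO = defect_rate * 1000000 = 0.0336 * 1000000

33600


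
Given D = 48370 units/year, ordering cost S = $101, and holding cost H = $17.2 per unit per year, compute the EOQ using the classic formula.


Formula: EOQ = sqrt(2 * D * S / H)
Numerator: 2 * 48370 * 101 = 9770740
2DS/H = 9770740 / 17.2 = 568066.3
EOQ = sqrt(568066.3) = 753.7 units

753.7 units


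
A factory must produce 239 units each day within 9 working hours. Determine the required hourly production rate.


Formula: Production Rate = Daily Demand / Available Hours
Rate = 239 units/day / 9 hours/day
Rate = 26.6 units/hour

26.6 units/hour


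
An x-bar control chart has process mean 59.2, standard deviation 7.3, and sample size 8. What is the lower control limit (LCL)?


LCL = 59.2 - 3 * 7.3 / sqrt(8)

51.46


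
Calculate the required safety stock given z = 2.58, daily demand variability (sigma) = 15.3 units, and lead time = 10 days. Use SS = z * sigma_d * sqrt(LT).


Formula: SS = z * sigma_d * sqrt(LT)
sqrt(LT) = sqrt(10) = 3.1623
SS = 2.58 * 15.3 * 3.1623
SS = 124.8 units

124.8 units


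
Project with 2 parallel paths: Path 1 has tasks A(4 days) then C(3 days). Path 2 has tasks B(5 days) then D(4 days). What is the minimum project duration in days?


Path 1 = 4 + 3 = 7 days
Path 2 = 5 + 4 = 9 days
Duration = max(7, 9) = 9 days

9 days


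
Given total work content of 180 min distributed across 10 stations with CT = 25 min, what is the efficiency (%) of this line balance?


Formula: Efficiency = Sum of Task Times / (N_stations * CT) * 100
Total station capacity = 10 stations * 25 min = 250 min
Efficiency = 180 / 250 * 100 = 72.0%

72.0%


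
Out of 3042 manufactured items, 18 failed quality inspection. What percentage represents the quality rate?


Formula: Quality Rate = Good Pieces / Total Pieces * 100
Good pieces = 3042 - 18 = 3024
QR = 3024 / 3042 * 100 = 99.4%

99.4%


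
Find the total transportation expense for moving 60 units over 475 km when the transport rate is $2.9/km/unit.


TC = dist * cost * units = 475 * 2.9 * 60 = $82650.00

$82650.00


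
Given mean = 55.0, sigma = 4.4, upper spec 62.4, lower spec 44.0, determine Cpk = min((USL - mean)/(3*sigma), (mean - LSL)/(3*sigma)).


Cpu = (62.4 - 55.0) / (3 * 4.4) = 0.56
Cpl = (55.0 - 44.0) / (3 * 4.4) = 0.83
Cpk = min(0.56, 0.83) = 0.56

0.56


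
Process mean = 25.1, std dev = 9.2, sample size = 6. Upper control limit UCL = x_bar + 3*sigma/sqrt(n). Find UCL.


UCL = 25.1 + 3 * 9.2 / sqrt(6)

36.37


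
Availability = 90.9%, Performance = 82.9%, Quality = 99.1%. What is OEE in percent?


Formula: OEE = Availability * Performance * Quality / 10000
A * P = 90.9% * 82.9% / 100 = 75.36%
OEE = 75.36% * 99.1% / 100 = 74.7%

74.7%


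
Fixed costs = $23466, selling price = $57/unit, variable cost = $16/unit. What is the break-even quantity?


Formula: BEQ = Fixed Costs / (Price - Variable Cost)
Contribution margin = $57 - $16 = $41/unit
BEQ = ceil($23466 / $41/unit) = ceil(572.34) = 573 units

573 units


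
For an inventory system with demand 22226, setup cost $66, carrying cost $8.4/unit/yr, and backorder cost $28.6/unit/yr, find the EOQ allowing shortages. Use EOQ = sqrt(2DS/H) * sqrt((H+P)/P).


Formula: EOQ* = sqrt(2DS/H) * sqrt((H+P)/P)
Base EOQ = sqrt(2*22226*66/8.4) = 590.99 units
Correction = sqrt((8.4+28.6)/28.6) = 1.13741
EOQ* = 590.99 * 1.13741 = 672.2 units

672.2 units


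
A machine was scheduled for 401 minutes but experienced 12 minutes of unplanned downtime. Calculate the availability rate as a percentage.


Formula: Availability = (Planned Time - Downtime) / Planned Time * 100
Uptime = 401 - 12 = 389 min
Availability = 389 / 401 * 100 = 97.0%

97.0%


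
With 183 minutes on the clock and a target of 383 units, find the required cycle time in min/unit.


Formula: CT = Available Time / Number of Units
CT = 183 min / 383 units
CT = 0.48 min/unit

0.48 min/unit


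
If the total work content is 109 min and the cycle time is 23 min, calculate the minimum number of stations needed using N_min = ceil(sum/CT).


Formula: N_min = ceil(Sum of Task Times / Cycle Time)
N_min = ceil(109 min / 23 min) = ceil(4.7391)
N_min = 5 stations

5


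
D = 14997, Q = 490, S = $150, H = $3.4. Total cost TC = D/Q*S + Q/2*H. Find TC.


TC = 14997/490 * 150 + 490/2 * 3.4

$5423.92


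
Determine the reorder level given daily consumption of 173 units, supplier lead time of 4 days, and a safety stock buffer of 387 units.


Formula: ROP = (Daily Demand * Lead Time) + Safety Stock
Demand during lead time = 173 * 4 = 692 units
ROP = 692 + 387 = 1079 units

1079 units


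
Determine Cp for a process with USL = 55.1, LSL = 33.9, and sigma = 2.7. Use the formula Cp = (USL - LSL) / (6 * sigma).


Cp = (55.1 - 33.9) / (6 * 2.7)

1.31


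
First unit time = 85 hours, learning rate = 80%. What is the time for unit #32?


Formula: T_n = T_1 * (learning_rate)^(log2(n)) where learning_rate = rate/100
Doublings = log2(32) = 5
T_n = 85 * 0.8^5
T_n = 85 * 0.3277 = 27.9 hours

27.9 hours


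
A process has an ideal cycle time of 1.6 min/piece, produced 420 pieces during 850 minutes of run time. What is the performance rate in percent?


Formula: Performance = (Ideal CT * Total Count) / Run Time * 100
Ideal output time = 1.6 * 420 = 672.0 min
Performance = 672.0 / 850 * 100 = 79.1%

79.1%


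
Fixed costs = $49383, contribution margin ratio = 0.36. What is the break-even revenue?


Formula: BER = Fixed Costs / Contribution Margin Ratio
BER = $49383 / 0.36
BER = $137175.00 (to the nearest cent)

$137175.00


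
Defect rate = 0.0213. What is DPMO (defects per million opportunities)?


DPMO = defect_rate * 1000000 = 0.0213 * 1000000

21300


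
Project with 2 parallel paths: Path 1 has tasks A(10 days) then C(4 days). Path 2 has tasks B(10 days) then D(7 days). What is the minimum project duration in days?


Path 1 = 10 + 4 = 14 days
Path 2 = 10 + 7 = 17 days
Duration = max(14, 17) = 17 days

17 days


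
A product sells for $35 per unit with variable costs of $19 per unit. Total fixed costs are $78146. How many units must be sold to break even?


Formula: BEQ = Fixed Costs / (Price - Variable Cost)
Contribution margin = $35 - $19 = $16/unit
BEQ = ceil($78146 / $16/unit) = ceil(4884.12) = 4885 units

4885 units


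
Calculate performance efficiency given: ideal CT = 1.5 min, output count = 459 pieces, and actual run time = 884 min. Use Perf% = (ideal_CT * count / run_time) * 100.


Formula: Performance = (Ideal CT * Total Count) / Run Time * 100
Ideal output time = 1.5 * 459 = 688.5 min
Performance = 688.5 / 884 * 100 = 77.9%

77.9%


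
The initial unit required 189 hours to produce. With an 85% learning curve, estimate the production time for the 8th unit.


Formula: T_n = T_1 * (learning_rate)^(log2(n)) where learning_rate = rate/100
Doublings = log2(8) = 3
T_n = 189 * 0.85^3
T_n = 189 * 0.6141 = 116.1 hours

116.1 hours


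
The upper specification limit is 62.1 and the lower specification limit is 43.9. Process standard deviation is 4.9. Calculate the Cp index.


Cp = (62.1 - 43.9) / (6 * 4.9)

0.62


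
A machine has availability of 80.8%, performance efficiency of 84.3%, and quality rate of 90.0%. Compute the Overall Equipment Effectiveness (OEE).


Formula: OEE = Availability * Performance * Quality / 10000
A * P = 80.8% * 84.3% / 100 = 68.11%
OEE = 68.11% * 90.0% / 100 = 61.3%

61.3%


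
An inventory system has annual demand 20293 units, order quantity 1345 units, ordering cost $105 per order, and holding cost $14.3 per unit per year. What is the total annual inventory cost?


TC = 20293/1345 * 105 + 1345/2 * 14.3

$11200.96


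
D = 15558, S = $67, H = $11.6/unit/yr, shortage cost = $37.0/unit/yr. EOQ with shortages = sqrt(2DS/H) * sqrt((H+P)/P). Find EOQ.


Formula: EOQ* = sqrt(2DS/H) * sqrt((H+P)/P)
Base EOQ = sqrt(2*15558*67/11.6) = 423.94 units
Correction = sqrt((11.6+37.0)/37.0) = 1.14609
EOQ* = 423.94 * 1.14609 = 485.9 units

485.9 units


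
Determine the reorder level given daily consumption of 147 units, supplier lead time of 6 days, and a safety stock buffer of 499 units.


Formula: ROP = (Daily Demand * Lead Time) + Safety Stock
Demand during lead time = 147 * 6 = 882 units
ROP = 882 + 499 = 1381 units

1381 units


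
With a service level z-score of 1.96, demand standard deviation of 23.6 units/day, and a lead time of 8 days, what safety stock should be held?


Formula: SS = z * sigma_d * sqrt(LT)
sqrt(LT) = sqrt(8) = 2.8284
SS = 1.96 * 23.6 * 2.8284
SS = 130.8 units

130.8 units


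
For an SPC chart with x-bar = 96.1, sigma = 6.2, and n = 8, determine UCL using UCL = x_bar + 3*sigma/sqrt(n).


UCL = 96.1 + 3 * 6.2 / sqrt(8)

102.68


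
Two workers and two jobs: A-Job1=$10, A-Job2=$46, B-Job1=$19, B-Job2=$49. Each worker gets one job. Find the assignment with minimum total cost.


Option 1: A->1 + B->2 = $10 + $49 = $59
Option 2: A->2 + B->1 = $46 + $19 = $65
Min cost = min($59, $65) = $59

$59


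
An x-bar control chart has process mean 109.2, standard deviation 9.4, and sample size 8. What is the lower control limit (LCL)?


LCL = 109.2 - 3 * 9.4 / sqrt(8)

99.23


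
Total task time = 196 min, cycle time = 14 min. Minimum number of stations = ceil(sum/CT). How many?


Formula: N_min = ceil(Sum of Task Times / Cycle Time)
N_min = ceil(196 min / 14 min) = ceil(14.0)
N_min = 14 stations

14


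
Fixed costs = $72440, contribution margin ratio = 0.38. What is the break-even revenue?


Formula: BER = Fixed Costs / Contribution Margin Ratio
BER = $72440 / 0.38
BER = $190631.58 (to the nearest cent)

$190631.58


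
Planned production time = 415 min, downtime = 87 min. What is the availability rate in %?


Formula: Availability = (Planned Time - Downtime) / Planned Time * 100
Uptime = 415 - 87 = 328 min
Availability = 328 / 415 * 100 = 79.0%

79.0%


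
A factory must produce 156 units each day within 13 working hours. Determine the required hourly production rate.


Formula: Production Rate = Daily Demand / Available Hours
Rate = 156 units/day / 13 hours/day
Rate = 12.0 units/hour

12.0 units/hour


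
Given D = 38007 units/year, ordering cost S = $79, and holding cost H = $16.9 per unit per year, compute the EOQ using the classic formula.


Formula: EOQ = sqrt(2 * D * S / H)
Numerator: 2 * 38007 * 79 = 6005106
2DS/H = 6005106 / 16.9 = 355331.7
EOQ = sqrt(355331.7) = 596.1 units

596.1 units


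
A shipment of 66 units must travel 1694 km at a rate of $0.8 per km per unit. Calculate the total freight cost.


TC = dist * cost * units = 1694 * 0.8 * 66 = $89443.20

$89443.20


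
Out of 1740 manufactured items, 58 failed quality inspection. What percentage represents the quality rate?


Formula: Quality Rate = Good Pieces / Total Pieces * 100
Good pieces = 1740 - 58 = 1682
QR = 1682 / 1740 * 100 = 96.7%

96.7%


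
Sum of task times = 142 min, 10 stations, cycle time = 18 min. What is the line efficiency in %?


Formula: Efficiency = Sum of Task Times / (N_stations * CT) * 100
Total station capacity = 10 stations * 18 min = 180 min
Efficiency = 142 / 180 * 100 = 78.9%

78.9%


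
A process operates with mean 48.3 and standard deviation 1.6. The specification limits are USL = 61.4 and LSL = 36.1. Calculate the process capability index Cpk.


Cpu = (61.4 - 48.3) / (3 * 1.6) = 2.73
Cpl = (48.3 - 36.1) / (3 * 1.6) = 2.54
Cpk = min(2.73, 2.54) = 2.54

2.54


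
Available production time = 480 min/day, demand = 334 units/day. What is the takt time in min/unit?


Formula: Takt Time = Available Production Time / Customer Demand
Takt = 480 min/day / 334 units/day
Takt = 1.44 min/unit

1.44 min/unit


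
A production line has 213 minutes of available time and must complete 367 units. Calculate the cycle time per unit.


Formula: CT = Available Time / Number of Units
CT = 213 min / 367 units
CT = 0.58 min/unit

0.58 min/unit


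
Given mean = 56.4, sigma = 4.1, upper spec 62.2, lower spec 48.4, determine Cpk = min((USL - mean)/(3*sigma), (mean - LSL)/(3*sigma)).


Cpu = (62.2 - 56.4) / (3 * 4.1) = 0.47
Cpl = (56.4 - 48.4) / (3 * 4.1) = 0.65
Cpk = min(0.47, 0.65) = 0.47

0.47


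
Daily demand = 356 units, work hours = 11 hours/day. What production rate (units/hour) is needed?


Formula: Production Rate = Daily Demand / Available Hours
Rate = 356 units/day / 11 hours/day
Rate = 32.4 units/hour

32.4 units/hour


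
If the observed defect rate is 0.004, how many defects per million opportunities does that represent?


DPMO = defect_rate * 1000000 = 0.004 * 1000000

4000


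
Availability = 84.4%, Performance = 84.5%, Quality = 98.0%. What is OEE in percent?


Formula: OEE = Availability * Performance * Quality / 10000
A * P = 84.4% * 84.5% / 100 = 71.32%
OEE = 71.32% * 98.0% / 100 = 69.9%

69.9%


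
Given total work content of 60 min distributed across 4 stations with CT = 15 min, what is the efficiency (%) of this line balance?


Formula: Efficiency = Sum of Task Times / (N_stations * CT) * 100
Total station capacity = 4 stations * 15 min = 60 min
Efficiency = 60 / 60 * 100 = 100.0%

100.0%


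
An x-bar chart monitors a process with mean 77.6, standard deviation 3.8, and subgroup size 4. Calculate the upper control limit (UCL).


UCL = 77.6 + 3 * 3.8 / sqrt(4)

83.3


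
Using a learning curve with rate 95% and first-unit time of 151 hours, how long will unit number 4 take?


Formula: T_n = T_1 * (learning_rate)^(log2(n)) where learning_rate = rate/100
Doublings = log2(4) = 2
T_n = 151 * 0.95^2
T_n = 151 * 0.9025 = 136.3 hours

136.3 hours


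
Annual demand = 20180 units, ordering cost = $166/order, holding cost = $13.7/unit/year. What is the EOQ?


Formula: EOQ = sqrt(2 * D * S / H)
Numerator: 2 * 20180 * 166 = 6699760
2DS/H = 6699760 / 13.7 = 489033.6
EOQ = sqrt(489033.6) = 699.3 units

699.3 units


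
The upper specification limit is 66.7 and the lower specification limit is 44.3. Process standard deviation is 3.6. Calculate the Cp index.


Cp = (66.7 - 44.3) / (6 * 3.6)

1.04


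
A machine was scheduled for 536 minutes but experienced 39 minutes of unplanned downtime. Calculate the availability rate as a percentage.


Formula: Availability = (Planned Time - Downtime) / Planned Time * 100
Uptime = 536 - 39 = 497 min
Availability = 497 / 536 * 100 = 92.7%

92.7%


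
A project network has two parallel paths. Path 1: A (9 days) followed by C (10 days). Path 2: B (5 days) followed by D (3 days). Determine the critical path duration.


Path 1 = 9 + 10 = 19 days
Path 2 = 5 + 3 = 8 days
Duration = max(19, 8) = 19 days

19 days


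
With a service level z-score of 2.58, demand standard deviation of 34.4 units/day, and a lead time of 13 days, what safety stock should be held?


Formula: SS = z * sigma_d * sqrt(LT)
sqrt(LT) = sqrt(13) = 3.6056
SS = 2.58 * 34.4 * 3.6056
SS = 320.0 units

320.0 units


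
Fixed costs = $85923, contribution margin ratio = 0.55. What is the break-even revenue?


Formula: BER = Fixed Costs / Contribution Margin Ratio
BER = $85923 / 0.55
BER = $156223.64 (to the nearest cent)

$156223.64


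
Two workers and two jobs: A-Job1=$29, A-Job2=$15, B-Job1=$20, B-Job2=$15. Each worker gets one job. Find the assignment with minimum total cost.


Option 1: A->1 + B->2 = $29 + $15 = $44
Option 2: A->2 + B->1 = $15 + $20 = $35
Min cost = min($44, $35) = $35

$35


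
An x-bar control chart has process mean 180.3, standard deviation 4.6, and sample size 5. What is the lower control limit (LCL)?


LCL = 180.3 - 3 * 4.6 / sqrt(5)

174.13


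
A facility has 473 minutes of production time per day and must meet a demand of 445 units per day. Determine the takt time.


Formula: Takt Time = Available Production Time / Customer Demand
Takt = 473 min/day / 445 units/day
Takt = 1.06 min/unit

1.06 min/unit


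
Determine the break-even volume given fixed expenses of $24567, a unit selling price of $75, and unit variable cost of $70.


Formula: BEQ = Fixed Costs / (Price - Variable Cost)
Contribution margin = $75 - $70 = $5/unit
BEQ = ceil($24567 / $5/unit) = ceil(4913.4) = 4914 units

4914 units


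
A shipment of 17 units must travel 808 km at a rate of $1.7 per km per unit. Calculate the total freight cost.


TC = dist * cost * units = 808 * 1.7 * 17 = $23351.20

$23351.20


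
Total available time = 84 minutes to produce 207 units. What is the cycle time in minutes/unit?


Formula: CT = Available Time / Number of Units
CT = 84 min / 207 units
CT = 0.41 min/unit

0.41 min/unit


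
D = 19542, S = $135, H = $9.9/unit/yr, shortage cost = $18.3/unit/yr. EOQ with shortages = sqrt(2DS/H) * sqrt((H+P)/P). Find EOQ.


Formula: EOQ* = sqrt(2DS/H) * sqrt((H+P)/P)
Base EOQ = sqrt(2*19542*135/9.9) = 730.04 units
Correction = sqrt((9.9+18.3)/18.3) = 1.24136
EOQ* = 730.04 * 1.24136 = 906.2 units

906.2 units


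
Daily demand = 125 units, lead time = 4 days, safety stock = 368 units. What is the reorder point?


Formula: ROP = (Daily Demand * Lead Time) + Safety Stock
Demand during lead time = 125 * 4 = 500 units
ROP = 500 + 368 = 868 units

868 units


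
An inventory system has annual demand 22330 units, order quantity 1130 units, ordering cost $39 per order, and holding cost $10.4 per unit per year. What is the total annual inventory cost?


TC = 22330/1130 * 39 + 1130/2 * 10.4

$6646.68


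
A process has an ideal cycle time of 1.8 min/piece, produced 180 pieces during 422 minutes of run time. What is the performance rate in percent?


Formula: Performance = (Ideal CT * Total Count) / Run Time * 100
Ideal output time = 1.8 * 180 = 324.0 min
Performance = 324.0 / 422 * 100 = 76.8%

76.8%


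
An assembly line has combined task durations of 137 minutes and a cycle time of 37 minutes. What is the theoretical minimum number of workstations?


Formula: N_min = ceil(Sum of Task Times / Cycle Time)
N_min = ceil(137 min / 37 min) = ceil(3.7027)
N_min = 4 stations

4


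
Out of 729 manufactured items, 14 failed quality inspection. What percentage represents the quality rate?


Formula: Quality Rate = Good Pieces / Total Pieces * 100
Good pieces = 729 - 14 = 715
QR = 715 / 729 * 100 = 98.1%

98.1%


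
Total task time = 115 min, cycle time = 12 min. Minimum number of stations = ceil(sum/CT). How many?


Formula: N_min = ceil(Sum of Task Times / Cycle Time)
N_min = ceil(115 min / 12 min) = ceil(9.5833)
N_min = 10 stations

10


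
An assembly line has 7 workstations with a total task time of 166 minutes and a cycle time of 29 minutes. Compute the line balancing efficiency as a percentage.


Formula: Efficiency = Sum of Task Times / (N_stations * CT) * 100
Total station capacity = 7 stations * 29 min = 203 min
Efficiency = 166 / 203 * 100 = 81.8%

81.8%


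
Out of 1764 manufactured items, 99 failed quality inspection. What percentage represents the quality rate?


Formula: Quality Rate = Good Pieces / Total Pieces * 100
Good pieces = 1764 - 99 = 1665
QR = 1665 / 1764 * 100 = 94.4%

94.4%


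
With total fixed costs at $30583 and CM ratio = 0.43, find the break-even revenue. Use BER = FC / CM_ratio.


Formula: BER = Fixed Costs / Contribution Margin Ratio
BER = $30583 / 0.43
BER = $71123.26 (to the nearest cent)

$71123.26


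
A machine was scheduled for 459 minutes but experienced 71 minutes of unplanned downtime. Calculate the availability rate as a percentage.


Formula: Availability = (Planned Time - Downtime) / Planned Time * 100
Uptime = 459 - 71 = 388 min
Availability = 388 / 459 * 100 = 84.5%

84.5%


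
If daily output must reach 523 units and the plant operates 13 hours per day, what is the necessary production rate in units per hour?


Formula: Production Rate = Daily Demand / Available Hours
Rate = 523 units/day / 13 hours/day
Rate = 40.2 units/hour

40.2 units/hour


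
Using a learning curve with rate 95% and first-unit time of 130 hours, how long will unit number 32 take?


Formula: T_n = T_1 * (learning_rate)^(log2(n)) where learning_rate = rate/100
Doublings = log2(32) = 5
T_n = 130 * 0.95^5
T_n = 130 * 0.7738 = 100.6 hours

100.6 hours


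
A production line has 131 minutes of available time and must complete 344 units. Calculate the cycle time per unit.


Formula: CT = Available Time / Number of Units
CT = 131 min / 344 units
CT = 0.38 min/unit

0.38 min/unit


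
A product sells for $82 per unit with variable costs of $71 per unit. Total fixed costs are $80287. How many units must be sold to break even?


Formula: BEQ = Fixed Costs / (Price - Variable Cost)
Contribution margin = $82 - $71 = $11/unit
BEQ = ceil($80287 / $11/unit) = ceil(7298.82) = 7299 units

7299 units


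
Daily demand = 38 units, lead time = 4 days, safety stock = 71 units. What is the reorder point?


Formula: ROP = (Daily Demand * Lead Time) + Safety Stock
Demand during lead time = 38 * 4 = 152 units
ROP = 152 + 71 = 223 units

223 units


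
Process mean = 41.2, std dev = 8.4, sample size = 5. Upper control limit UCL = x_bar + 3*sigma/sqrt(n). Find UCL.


UCL = 41.2 + 3 * 8.4 / sqrt(5)

52.47


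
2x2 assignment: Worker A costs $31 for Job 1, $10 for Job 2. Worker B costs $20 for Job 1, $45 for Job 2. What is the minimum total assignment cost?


Option 1: A->1 + B->2 = $31 + $45 = $76
Option 2: A->2 + B->1 = $10 + $20 = $30
Min cost = min($76, $30) = $30

$30


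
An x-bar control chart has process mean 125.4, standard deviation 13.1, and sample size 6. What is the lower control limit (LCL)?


LCL = 125.4 - 3 * 13.1 / sqrt(6)

109.36


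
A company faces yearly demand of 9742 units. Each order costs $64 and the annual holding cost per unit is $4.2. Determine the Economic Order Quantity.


Formula: EOQ = sqrt(2 * D * S / H)
Numerator: 2 * 9742 * 64 = 1246976
2DS/H = 1246976 / 4.2 = 296899.0
EOQ = sqrt(296899.0) = 544.9 units

544.9 units


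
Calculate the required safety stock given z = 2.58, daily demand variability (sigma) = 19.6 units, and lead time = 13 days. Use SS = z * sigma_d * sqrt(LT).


Formula: SS = z * sigma_d * sqrt(LT)
sqrt(LT) = sqrt(13) = 3.6056
SS = 2.58 * 19.6 * 3.6056
SS = 182.3 units

182.3 units


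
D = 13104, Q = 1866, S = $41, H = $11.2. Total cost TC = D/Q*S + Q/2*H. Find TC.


TC = 13104/1866 * 41 + 1866/2 * 11.2

$10737.52


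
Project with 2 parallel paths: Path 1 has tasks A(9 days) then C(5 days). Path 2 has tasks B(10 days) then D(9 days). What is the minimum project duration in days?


Path 1 = 9 + 5 = 14 days
Path 2 = 10 + 9 = 19 days
Duration = max(14, 19) = 19 days

19 days


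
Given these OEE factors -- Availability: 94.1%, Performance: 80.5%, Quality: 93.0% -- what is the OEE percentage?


Formula: OEE = Availability * Performance * Quality / 10000
A * P = 94.1% * 80.5% / 100 = 75.75%
OEE = 75.75% * 93.0% / 100 = 70.4%

70.4%


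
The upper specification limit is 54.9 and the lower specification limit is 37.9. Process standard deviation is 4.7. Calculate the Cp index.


Cp = (54.9 - 37.9) / (6 * 4.7)

0.6


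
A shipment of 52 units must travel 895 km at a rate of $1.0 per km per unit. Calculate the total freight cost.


TC = dist * cost * units = 895 * 1.0 * 52 = $46540.00

$46540.00


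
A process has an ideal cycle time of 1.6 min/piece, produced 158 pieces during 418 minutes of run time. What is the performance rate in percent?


Formula: Performance = (Ideal CT * Total Count) / Run Time * 100
Ideal output time = 1.6 * 158 = 252.8 min
Performance = 252.8 / 418 * 100 = 60.5%

60.5%


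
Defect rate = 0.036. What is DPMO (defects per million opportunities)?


DPMO = defect_rate * 1000000 = 0.036 * 1000000

36000


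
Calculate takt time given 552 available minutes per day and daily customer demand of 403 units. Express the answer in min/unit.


Formula: Takt Time = Available Production Time / Customer Demand
Takt = 552 min/day / 403 units/day
Takt = 1.37 min/unit

1.37 min/unit


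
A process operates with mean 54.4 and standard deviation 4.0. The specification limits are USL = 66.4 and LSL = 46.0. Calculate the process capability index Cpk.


Cpu = (66.4 - 54.4) / (3 * 4.0) = 1.0
Cpl = (54.4 - 46.0) / (3 * 4.0) = 0.7
Cpk = min(1.0, 0.7) = 0.7

0.7


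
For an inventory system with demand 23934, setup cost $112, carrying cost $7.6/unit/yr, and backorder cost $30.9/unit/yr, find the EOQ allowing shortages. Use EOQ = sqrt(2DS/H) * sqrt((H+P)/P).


Formula: EOQ* = sqrt(2DS/H) * sqrt((H+P)/P)
Base EOQ = sqrt(2*23934*112/7.6) = 839.89 units
Correction = sqrt((7.6+30.9)/30.9) = 1.11622
EOQ* = 839.89 * 1.11622 = 937.5 units

937.5 units


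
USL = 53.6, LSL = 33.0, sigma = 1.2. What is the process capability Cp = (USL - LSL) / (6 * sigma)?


Cp = (53.6 - 33.0) / (6 * 1.2)

2.86


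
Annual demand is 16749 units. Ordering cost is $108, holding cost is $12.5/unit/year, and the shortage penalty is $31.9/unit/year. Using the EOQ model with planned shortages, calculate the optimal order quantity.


Formula: EOQ* = sqrt(2DS/H) * sqrt((H+P)/P)
Base EOQ = sqrt(2*16749*108/12.5) = 537.98 units
Correction = sqrt((12.5+31.9)/31.9) = 1.17977
EOQ* = 537.98 * 1.17977 = 634.7 units

634.7 units


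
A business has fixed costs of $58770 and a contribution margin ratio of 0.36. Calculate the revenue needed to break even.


Formula: BER = Fixed Costs / Contribution Margin Ratio
BER = $58770 / 0.36
BER = $163250.00 (to the nearest cent)

$163250.00


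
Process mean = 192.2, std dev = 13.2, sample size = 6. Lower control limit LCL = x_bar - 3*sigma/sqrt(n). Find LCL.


LCL = 192.2 - 3 * 13.2 / sqrt(6)

176.03


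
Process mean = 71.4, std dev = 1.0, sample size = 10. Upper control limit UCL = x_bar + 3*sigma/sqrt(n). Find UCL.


UCL = 71.4 + 3 * 1.0 / sqrt(10)

72.35


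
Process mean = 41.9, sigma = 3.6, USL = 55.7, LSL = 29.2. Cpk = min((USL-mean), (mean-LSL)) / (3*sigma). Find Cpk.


Cpu = (55.7 - 41.9) / (3 * 3.6) = 1.28
Cpl = (41.9 - 29.2) / (3 * 3.6) = 1.18
Cpk = min(1.28, 1.18) = 1.18

1.18


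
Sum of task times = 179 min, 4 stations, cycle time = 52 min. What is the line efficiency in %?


Formula: Efficiency = Sum of Task Times / (N_stations * CT) * 100
Total station capacity = 4 stations * 52 min = 208 min
Efficiency = 179 / 208 * 100 = 86.1%

86.1%


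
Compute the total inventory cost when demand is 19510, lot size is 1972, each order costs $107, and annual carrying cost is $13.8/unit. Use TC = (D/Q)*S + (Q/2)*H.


TC = 19510/1972 * 107 + 1972/2 * 13.8

$14665.41


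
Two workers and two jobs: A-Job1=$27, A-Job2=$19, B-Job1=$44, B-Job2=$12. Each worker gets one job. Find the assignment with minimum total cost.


Option 1: A->1 + B->2 = $27 + $12 = $39
Option 2: A->2 + B->1 = $19 + $44 = $63
Min cost = min($39, $63) = $39

$39


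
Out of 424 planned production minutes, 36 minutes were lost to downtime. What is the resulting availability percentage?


Formula: Availability = (Planned Time - Downtime) / Planned Time * 100
Uptime = 424 - 36 = 388 min
Availability = 388 / 424 * 100 = 91.5%

91.5%


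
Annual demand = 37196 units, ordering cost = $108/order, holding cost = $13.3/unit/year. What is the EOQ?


Formula: EOQ = sqrt(2 * D * S / H)
Numerator: 2 * 37196 * 108 = 8034336
2DS/H = 8034336 / 13.3 = 604085.4
EOQ = sqrt(604085.4) = 777.2 units

777.2 units


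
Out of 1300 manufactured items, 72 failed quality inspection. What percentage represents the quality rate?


Formula: Quality Rate = Good Pieces / Total Pieces * 100
Good pieces = 1300 - 72 = 1228
QR = 1228 / 1300 * 100 = 94.5%

94.5%


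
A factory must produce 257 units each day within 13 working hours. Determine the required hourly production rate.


Formula: Production Rate = Daily Demand / Available Hours
Rate = 257 units/day / 13 hours/day
Rate = 19.8 units/hour

19.8 units/hour


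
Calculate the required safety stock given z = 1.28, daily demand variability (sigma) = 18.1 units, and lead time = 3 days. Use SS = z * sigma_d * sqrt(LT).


Formula: SS = z * sigma_d * sqrt(LT)
sqrt(LT) = sqrt(3) = 1.7321
SS = 1.28 * 18.1 * 1.7321
SS = 40.1 units

40.1 units


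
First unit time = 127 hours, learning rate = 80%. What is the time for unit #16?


Formula: T_n = T_1 * (learning_rate)^(log2(n)) where learning_rate = rate/100
Doublings = log2(16) = 4
T_n = 127 * 0.8^4
T_n = 127 * 0.4096 = 52.0 hours

52.0 hours


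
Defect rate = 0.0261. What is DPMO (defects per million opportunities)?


DPMO = defect_rate * 1000000 = 0.0261 * 1000000

26100


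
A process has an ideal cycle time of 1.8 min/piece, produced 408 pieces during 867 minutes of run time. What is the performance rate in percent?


Formula: Performance = (Ideal CT * Total Count) / Run Time * 100
Ideal output time = 1.8 * 408 = 734.4 min
Performance = 734.4 / 867 * 100 = 84.7%

84.7%


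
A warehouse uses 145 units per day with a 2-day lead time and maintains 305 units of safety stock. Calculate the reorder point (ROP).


Formula: ROP = (Daily Demand * Lead Time) + Safety Stock
Demand during lead time = 145 * 2 = 290 units
ROP = 290 + 305 = 595 units

595 units


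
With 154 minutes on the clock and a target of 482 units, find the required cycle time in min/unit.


Formula: CT = Available Time / Number of Units
CT = 154 min / 482 units
CT = 0.32 min/unit

0.32 min/unit


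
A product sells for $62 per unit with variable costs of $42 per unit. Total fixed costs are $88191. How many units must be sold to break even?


Formula: BEQ = Fixed Costs / (Price - Variable Cost)
Contribution margin = $62 - $42 = $20/unit
BEQ = ceil($88191 / $20/unit) = ceil(4409.55) = 4410 units

4410 units


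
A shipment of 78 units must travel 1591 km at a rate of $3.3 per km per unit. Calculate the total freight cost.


TC = dist * cost * units = 1591 * 3.3 * 78 = $409523.40

$409523.40


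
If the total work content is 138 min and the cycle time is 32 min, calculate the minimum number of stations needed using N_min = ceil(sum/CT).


Formula: N_min = ceil(Sum of Task Times / Cycle Time)
N_min = ceil(138 min / 32 min) = ceil(4.3125)
N_min = 5 stations

5


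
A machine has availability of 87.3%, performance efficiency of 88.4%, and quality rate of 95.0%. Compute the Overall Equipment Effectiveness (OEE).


Formula: OEE = Availability * Performance * Quality / 10000
A * P = 87.3% * 88.4% / 100 = 77.17%
OEE = 77.17% * 95.0% / 100 = 73.3%

73.3%


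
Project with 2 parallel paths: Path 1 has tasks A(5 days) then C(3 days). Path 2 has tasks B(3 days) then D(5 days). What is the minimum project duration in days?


Path 1 = 5 + 3 = 8 days
Path 2 = 3 + 5 = 8 days
Duration = max(8, 8) = 8 days

8 days


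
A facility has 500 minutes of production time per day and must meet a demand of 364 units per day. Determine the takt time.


Formula: Takt Time = Available Production Time / Customer Demand
Takt = 500 min/day / 364 units/day
Takt = 1.37 min/unit

1.37 min/unit


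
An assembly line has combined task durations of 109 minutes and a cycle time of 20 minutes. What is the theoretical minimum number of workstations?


Formula: N_min = ceil(Sum of Task Times / Cycle Time)
N_min = ceil(109 min / 20 min) = ceil(5.45)
N_min = 6 stations

6


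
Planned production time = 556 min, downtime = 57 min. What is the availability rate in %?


Formula: Availability = (Planned Time - Downtime) / Planned Time * 100
Uptime = 556 - 57 = 499 min
Availability = 499 / 556 * 100 = 89.7%

89.7%


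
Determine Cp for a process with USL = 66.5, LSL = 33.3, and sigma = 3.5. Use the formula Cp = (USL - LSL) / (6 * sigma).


Cp = (66.5 - 33.3) / (6 * 3.5)

1.58


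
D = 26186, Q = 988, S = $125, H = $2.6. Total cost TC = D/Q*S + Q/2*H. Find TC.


TC = 26186/988 * 125 + 988/2 * 2.6

$4597.41


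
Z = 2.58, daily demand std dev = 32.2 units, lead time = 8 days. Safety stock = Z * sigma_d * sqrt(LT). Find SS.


Formula: SS = z * sigma_d * sqrt(LT)
sqrt(LT) = sqrt(8) = 2.8284
SS = 2.58 * 32.2 * 2.8284
SS = 235.0 units

235.0 units


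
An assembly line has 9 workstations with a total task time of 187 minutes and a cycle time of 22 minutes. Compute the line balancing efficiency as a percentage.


Formula: Efficiency = Sum of Task Times / (N_stations * CT) * 100
Total station capacity = 9 stations * 22 min = 198 min
Efficiency = 187 / 198 * 100 = 94.4%

94.4%


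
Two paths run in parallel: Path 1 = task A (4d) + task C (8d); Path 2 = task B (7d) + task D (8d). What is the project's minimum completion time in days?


Path 1 = 4 + 8 = 12 days
Path 2 = 7 + 8 = 15 days
Duration = max(12, 15) = 15 days

15 days


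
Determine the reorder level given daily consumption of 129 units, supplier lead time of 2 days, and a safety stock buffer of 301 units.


Formula: ROP = (Daily Demand * Lead Time) + Safety Stock
Demand during lead time = 129 * 2 = 258 units
ROP = 258 + 301 = 559 units

559 units


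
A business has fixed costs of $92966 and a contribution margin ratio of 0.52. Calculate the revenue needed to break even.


Formula: BER = Fixed Costs / Contribution Margin Ratio
BER = $92966 / 0.52
BER = $178780.77 (to the nearest cent)

$178780.77


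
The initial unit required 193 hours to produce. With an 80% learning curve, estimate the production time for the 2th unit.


Formula: T_n = T_1 * (learning_rate)^(log2(n)) where learning_rate = rate/100
Doublings = log2(2) = 1
T_n = 193 * 0.8^1
T_n = 193 * 0.8 = 154.4 hours

154.4 hours


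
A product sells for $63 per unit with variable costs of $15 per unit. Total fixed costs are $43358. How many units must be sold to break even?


Formula: BEQ = Fixed Costs / (Price - Variable Cost)
Contribution margin = $63 - $15 = $48/unit
BEQ = ceil($43358 / $48/unit) = ceil(903.29) = 904 units

904 units


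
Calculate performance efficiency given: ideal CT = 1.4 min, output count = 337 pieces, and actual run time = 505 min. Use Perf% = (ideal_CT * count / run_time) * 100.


Formula: Performance = (Ideal CT * Total Count) / Run Time * 100
Ideal output time = 1.4 * 337 = 471.8 min
Performance = 471.8 / 505 * 100 = 93.4%

93.4%


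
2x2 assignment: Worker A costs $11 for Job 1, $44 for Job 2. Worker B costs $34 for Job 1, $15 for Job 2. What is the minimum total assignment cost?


Option 1: A->1 + B->2 = $11 + $15 = $26
Option 2: A->2 + B->1 = $44 + $34 = $78
Min cost = min($26, $78) = $26

$26


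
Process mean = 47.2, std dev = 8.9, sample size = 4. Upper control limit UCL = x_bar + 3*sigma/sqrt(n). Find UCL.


UCL = 47.2 + 3 * 8.9 / sqrt(4)

60.55


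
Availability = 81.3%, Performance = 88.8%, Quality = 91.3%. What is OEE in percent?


Formula: OEE = Availability * Performance * Quality / 10000
A * P = 81.3% * 88.8% / 100 = 72.19%
OEE = 72.19% * 91.3% / 100 = 65.9%

65.9%


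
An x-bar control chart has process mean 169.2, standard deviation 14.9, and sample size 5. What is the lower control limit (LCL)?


LCL = 169.2 - 3 * 14.9 / sqrt(5)

149.21


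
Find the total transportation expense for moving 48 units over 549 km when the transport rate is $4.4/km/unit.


TC = dist * cost * units = 549 * 4.4 * 48 = $115948.80

$115948.80


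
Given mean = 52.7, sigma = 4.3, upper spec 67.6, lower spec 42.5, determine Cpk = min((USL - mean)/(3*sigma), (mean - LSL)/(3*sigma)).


Cpu = (67.6 - 52.7) / (3 * 4.3) = 1.16
Cpl = (52.7 - 42.5) / (3 * 4.3) = 0.79
Cpk = min(1.16, 0.79) = 0.79

0.79


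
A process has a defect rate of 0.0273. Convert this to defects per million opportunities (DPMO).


DPMO = defect_rate * 1000000 = 0.0273 * 1000000

27300


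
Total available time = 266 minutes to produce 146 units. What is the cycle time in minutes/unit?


Formula: CT = Available Time / Number of Units
CT = 266 min / 146 units
CT = 1.82 min/unit

1.82 min/unit


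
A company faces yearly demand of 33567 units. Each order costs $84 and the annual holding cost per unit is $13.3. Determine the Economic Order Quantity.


Formula: EOQ = sqrt(2 * D * S / H)
Numerator: 2 * 33567 * 84 = 5639256
2DS/H = 5639256 / 13.3 = 424004.2
EOQ = sqrt(424004.2) = 651.2 units

651.2 units


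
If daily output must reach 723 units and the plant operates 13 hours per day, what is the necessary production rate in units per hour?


Formula: Production Rate = Daily Demand / Available Hours
Rate = 723 units/day / 13 hours/day
Rate = 55.6 units/hour

55.6 units/hour


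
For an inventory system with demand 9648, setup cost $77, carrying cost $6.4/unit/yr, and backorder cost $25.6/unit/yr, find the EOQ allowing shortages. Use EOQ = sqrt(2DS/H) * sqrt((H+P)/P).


Formula: EOQ* = sqrt(2DS/H) * sqrt((H+P)/P)
Base EOQ = sqrt(2*9648*77/6.4) = 481.82 units
Correction = sqrt((6.4+25.6)/25.6) = 1.11803
EOQ* = 481.82 * 1.11803 = 538.7 units

538.7 units
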